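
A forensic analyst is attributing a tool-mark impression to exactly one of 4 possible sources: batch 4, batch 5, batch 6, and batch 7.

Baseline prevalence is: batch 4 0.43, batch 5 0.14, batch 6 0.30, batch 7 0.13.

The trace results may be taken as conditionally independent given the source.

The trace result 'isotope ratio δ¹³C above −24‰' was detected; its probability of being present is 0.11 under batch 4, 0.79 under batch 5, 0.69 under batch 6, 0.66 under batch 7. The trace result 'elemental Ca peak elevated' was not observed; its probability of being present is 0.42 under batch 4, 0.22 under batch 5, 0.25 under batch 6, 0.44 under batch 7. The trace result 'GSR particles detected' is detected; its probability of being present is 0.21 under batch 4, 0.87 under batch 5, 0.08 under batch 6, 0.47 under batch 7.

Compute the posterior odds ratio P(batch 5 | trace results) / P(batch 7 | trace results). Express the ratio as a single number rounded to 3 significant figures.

3.32

The normalizing constant cancels in an odds ratio, so compute prior × likelihood for the two hypotheses only (using 1 − P(present | H) for each absent trace result):
  batch 5: 0.14 × 0.79 × (1 − 0.22) × 0.87 = 0.075053
  batch 7: 0.13 × 0.66 × (1 − 0.44) × 0.47 = 0.022583
Posterior odds = 0.075053 / 0.022583 ≈ 3.32.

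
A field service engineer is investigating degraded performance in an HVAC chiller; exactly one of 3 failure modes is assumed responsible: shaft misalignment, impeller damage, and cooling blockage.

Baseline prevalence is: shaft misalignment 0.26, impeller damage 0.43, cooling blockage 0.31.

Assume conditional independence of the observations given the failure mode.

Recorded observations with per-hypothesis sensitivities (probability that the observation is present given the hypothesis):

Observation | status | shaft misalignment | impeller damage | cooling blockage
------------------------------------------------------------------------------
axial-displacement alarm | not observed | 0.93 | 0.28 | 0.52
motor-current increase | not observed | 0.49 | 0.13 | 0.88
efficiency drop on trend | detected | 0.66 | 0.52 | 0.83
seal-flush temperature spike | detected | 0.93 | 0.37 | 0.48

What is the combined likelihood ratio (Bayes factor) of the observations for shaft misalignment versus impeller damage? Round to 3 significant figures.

0.182

The Bayes factor is the ratio of the joint likelihoods of the evidence pattern under the two hypotheses (using 1 − P(present | H) for each absent observation).
  shaft misalignment: (1 − 0.93) × (1 − 0.49) × 0.66 × 0.93 = 0.021913
  impeller damage: (1 − 0.28) × (1 − 0.13) × 0.52 × 0.37 = 0.12052
Bayes factor = 0.021913 / 0.12052 ≈ 0.182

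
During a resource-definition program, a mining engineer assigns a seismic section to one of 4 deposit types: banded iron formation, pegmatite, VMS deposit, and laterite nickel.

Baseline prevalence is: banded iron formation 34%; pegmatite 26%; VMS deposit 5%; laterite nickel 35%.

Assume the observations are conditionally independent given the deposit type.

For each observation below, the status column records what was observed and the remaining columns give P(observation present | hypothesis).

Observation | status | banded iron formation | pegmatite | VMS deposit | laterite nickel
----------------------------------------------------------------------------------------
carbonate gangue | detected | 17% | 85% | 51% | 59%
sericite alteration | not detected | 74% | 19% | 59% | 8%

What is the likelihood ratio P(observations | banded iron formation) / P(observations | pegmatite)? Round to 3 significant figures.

The Bayes factor is the ratio of the joint likelihoods of the evidence pattern under the two hypotheses (using 1 − P(present | H) for each absent observation).
  banded iron formation: 0.17 × (1 − 0.74) = 0.0442
  pegmatite: 0.85 × (1 − 0.19) = 0.6885
Bayes factor = 0.0442 / 0.6885 ≈ 0.0642

0.0642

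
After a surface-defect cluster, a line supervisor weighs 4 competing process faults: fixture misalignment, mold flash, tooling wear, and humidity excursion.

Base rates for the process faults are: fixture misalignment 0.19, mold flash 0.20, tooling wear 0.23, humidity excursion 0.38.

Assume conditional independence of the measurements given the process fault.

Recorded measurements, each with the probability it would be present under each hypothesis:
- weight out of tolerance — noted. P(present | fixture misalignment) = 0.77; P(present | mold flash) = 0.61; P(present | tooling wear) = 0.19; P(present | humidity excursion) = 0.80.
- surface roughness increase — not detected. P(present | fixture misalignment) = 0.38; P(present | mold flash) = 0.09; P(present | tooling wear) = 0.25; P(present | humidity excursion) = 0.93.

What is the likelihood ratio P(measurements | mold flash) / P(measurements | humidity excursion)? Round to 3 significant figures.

9.91

Joint likelihood of the measurement pattern under each hypothesis (using 1 − P(present | H) for each absent measurement):
  mold flash: 0.61 × (1 − 0.09) = 0.5551
  humidity excursion: 0.80 × (1 − 0.93) = 0.056
Bayes factor = 0.5551 / 0.056 ≈ 9.91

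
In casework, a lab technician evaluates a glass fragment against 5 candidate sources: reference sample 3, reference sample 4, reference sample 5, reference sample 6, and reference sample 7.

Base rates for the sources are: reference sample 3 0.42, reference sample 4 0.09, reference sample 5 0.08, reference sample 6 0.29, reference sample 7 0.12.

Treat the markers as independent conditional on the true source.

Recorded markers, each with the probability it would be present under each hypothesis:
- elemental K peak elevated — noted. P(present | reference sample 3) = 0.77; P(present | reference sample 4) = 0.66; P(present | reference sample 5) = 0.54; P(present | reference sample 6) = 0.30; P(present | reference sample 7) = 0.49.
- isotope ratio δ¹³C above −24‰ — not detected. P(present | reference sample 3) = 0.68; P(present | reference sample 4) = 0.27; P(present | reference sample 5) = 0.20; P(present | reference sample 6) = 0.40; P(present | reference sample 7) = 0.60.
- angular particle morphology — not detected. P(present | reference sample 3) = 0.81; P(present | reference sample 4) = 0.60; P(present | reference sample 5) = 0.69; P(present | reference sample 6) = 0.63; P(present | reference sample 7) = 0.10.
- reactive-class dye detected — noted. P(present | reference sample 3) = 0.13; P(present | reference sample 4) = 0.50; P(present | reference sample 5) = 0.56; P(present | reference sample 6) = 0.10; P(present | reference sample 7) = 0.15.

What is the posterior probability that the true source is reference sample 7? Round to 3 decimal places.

0.142

By Bayes' rule with conditional independence, the unnormalized weight for each hypothesis is prior × ∏ likelihoods (using 1 − P(present | H) for each absent marker):
  reference sample 3: 0.42 × 0.77 × (1 − 0.68) × (1 − 0.81) × 0.13 = 0.0025562
  reference sample 4: 0.09 × 0.66 × (1 − 0.27) × (1 − 0.60) × 0.50 = 0.0086724
  reference sample 5: 0.08 × 0.54 × (1 − 0.20) × (1 − 0.69) × 0.56 = 0.0059996
  reference sample 6: 0.29 × 0.30 × (1 − 0.40) × (1 − 0.63) × 0.10 = 0.0019314
  reference sample 7: 0.12 × 0.49 × (1 − 0.60) × (1 − 0.10) × 0.15 = 0.0031752
Normalizing constant Z = 0.0025562 + 0.0086724 + 0.0059996 + 0.0019314 + 0.0031752 = 0.022335.
P(reference sample 7 | evidence) = 0.0031752 / 0.022335 ≈ 0.142.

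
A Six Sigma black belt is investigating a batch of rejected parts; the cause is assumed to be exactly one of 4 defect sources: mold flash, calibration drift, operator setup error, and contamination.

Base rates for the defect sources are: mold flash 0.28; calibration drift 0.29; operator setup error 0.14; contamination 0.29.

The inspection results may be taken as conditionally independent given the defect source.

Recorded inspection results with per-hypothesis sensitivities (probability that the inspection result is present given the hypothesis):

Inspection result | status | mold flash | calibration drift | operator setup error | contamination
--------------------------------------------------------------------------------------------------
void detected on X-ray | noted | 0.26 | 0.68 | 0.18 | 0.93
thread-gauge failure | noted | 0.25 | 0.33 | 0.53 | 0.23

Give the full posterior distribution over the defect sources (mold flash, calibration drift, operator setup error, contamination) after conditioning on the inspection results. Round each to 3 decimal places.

0.115, 0.410, 0.084, 0.391

By Bayes' rule with conditional independence, the unnormalized weight for each hypothesis is prior × ∏ likelihoods:
  mold flash: 0.28 × 0.26 × 0.25 = 0.0182
  calibration drift: 0.29 × 0.68 × 0.33 = 0.065076
  operator setup error: 0.14 × 0.18 × 0.53 = 0.013356
  contamination: 0.29 × 0.93 × 0.23 = 0.062031
The unnormalized weights sum to 0.15866.
P(mold flash | evidence) = 0.0182 / 0.15866 ≈ 0.115
P(calibration drift | evidence) = 0.065076 / 0.15866 ≈ 0.410
P(operator setup error | evidence) = 0.013356 / 0.15866 ≈ 0.084
P(contamination | evidence) = 0.062031 / 0.15866 ≈ 0.391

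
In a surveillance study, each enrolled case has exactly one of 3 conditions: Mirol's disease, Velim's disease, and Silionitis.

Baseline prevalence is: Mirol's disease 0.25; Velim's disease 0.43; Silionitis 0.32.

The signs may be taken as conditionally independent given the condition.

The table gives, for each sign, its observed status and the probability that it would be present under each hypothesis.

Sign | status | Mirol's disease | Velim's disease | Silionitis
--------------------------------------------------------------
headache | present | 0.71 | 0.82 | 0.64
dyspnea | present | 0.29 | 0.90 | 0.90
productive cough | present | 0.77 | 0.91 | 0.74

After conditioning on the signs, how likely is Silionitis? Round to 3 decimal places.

For each hypothesis, the unnormalized posterior weight is prior × product of the sign likelihoods:
  Mirol's disease: 0.25 × 0.71 × 0.29 × 0.77 = 0.039636
  Velim's disease: 0.43 × 0.82 × 0.90 × 0.91 = 0.28878
  Silionitis: 0.32 × 0.64 × 0.90 × 0.74 = 0.1364
Marginal likelihood of the evidence = 0.46481.
P(Silionitis | evidence) = 0.1364 / 0.46481 ≈ 0.293.

0.293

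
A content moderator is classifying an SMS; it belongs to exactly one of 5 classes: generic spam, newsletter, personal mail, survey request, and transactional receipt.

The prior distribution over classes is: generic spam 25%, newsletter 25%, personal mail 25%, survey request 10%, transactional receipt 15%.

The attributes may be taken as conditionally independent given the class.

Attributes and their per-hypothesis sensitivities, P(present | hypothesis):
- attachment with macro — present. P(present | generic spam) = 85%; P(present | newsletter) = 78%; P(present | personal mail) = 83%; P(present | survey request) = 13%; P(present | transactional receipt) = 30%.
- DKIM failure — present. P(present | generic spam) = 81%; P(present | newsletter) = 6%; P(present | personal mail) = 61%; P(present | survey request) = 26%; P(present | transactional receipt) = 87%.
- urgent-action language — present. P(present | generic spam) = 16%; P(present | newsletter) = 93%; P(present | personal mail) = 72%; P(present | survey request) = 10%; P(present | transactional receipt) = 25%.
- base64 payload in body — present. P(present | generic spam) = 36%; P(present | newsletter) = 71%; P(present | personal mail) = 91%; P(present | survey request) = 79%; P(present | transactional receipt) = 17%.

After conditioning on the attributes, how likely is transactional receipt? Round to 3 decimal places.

0.016

By Bayes' rule with conditional independence, the unnormalized weight for each hypothesis is prior × ∏ likelihoods:
  generic spam: 0.25 × 0.85 × 0.81 × 0.16 × 0.36 = 0.0099144
  newsletter: 0.25 × 0.78 × 0.06 × 0.93 × 0.71 = 0.0077255
  personal mail: 0.25 × 0.83 × 0.61 × 0.72 × 0.91 = 0.082932
  survey request: 0.10 × 0.13 × 0.26 × 0.10 × 0.79 = 0.00026702
  transactional receipt: 0.15 × 0.30 × 0.87 × 0.25 × 0.17 = 0.0016639
Normalizing constant Z = 0.0099144 + 0.0077255 + 0.082932 + 0.00026702 + 0.0016639 = 0.1025.
P(transactional receipt | evidence) = 0.0016639 / 0.1025 ≈ 0.016.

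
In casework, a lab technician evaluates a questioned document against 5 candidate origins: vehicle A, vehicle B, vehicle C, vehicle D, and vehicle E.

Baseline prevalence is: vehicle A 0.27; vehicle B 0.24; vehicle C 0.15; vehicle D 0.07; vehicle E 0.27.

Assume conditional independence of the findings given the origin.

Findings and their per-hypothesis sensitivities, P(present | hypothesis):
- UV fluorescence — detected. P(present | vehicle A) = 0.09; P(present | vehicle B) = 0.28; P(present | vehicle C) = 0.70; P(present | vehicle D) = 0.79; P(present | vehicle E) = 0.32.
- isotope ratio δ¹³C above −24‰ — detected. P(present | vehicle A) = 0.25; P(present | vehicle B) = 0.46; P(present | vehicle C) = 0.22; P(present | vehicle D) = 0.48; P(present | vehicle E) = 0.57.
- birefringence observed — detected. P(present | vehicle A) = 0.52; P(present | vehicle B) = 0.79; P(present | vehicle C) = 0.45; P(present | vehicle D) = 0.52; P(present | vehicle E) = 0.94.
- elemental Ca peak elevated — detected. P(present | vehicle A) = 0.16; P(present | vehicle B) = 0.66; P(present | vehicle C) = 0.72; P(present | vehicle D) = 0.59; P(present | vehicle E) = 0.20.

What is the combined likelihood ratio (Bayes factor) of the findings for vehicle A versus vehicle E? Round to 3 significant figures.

0.0546

Joint likelihood of the evidence pattern under each hypothesis:
  vehicle A: 0.09 × 0.25 × 0.52 × 0.16 = 0.001872
  vehicle E: 0.32 × 0.57 × 0.94 × 0.20 = 0.034291
Bayes factor = 0.001872 / 0.034291 ≈ 0.0546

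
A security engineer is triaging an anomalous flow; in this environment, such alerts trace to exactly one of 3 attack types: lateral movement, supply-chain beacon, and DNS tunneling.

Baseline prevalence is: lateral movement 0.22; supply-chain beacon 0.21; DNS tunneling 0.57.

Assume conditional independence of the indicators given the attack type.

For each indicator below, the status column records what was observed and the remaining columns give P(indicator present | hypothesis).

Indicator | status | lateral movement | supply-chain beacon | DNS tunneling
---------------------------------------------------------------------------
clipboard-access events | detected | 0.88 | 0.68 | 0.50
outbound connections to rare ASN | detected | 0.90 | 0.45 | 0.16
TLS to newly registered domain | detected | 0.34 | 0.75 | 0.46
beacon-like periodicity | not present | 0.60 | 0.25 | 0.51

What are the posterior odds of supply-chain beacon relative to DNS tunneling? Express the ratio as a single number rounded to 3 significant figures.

The normalizing constant cancels in an odds ratio, so compute prior × likelihood for the two hypotheses only (using 1 − P(present | H) for each absent indicator):
  supply-chain beacon: 0.21 × 0.68 × 0.45 × 0.75 × (1 − 0.25) = 0.036146
  DNS tunneling: 0.57 × 0.50 × 0.16 × 0.46 × (1 − 0.51) = 0.010278
Odds(supply-chain beacon : DNS tunneling) = 0.036146 / 0.010278 ≈ 3.52.

3.52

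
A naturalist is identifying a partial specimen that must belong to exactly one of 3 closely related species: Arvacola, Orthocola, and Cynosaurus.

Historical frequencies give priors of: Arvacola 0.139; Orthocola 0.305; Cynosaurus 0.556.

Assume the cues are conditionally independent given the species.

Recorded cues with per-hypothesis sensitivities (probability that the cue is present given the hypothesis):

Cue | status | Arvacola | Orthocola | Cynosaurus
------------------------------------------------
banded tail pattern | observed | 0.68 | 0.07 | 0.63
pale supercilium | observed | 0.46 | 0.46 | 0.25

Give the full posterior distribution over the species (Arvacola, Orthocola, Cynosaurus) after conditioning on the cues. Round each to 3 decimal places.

0.309, 0.070, 0.622

For each hypothesis, the unnormalized posterior weight is prior × product of the cue likelihoods:
  Arvacola: 0.139 × 0.68 × 0.46 = 0.043479
  Orthocola: 0.305 × 0.07 × 0.46 = 0.009821
  Cynosaurus: 0.556 × 0.63 × 0.25 = 0.08757
Marginal likelihood of the evidence = 0.14087.
P(Arvacola | evidence) = 0.043479 / 0.14087 ≈ 0.309
P(Orthocola | evidence) = 0.009821 / 0.14087 ≈ 0.070
P(Cynosaurus | evidence) = 0.08757 / 0.14087 ≈ 0.622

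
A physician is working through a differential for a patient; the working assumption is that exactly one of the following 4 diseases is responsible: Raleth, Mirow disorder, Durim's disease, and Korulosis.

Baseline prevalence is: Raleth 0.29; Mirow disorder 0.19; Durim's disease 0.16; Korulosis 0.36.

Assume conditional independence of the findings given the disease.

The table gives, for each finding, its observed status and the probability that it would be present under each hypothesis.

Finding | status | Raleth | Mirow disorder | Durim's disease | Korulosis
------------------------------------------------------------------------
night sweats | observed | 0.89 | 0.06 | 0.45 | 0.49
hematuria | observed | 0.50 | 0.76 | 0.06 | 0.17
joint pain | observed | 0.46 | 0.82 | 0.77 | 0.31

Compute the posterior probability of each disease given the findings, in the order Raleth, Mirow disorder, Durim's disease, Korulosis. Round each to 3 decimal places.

0.751, 0.090, 0.042, 0.118

Multiply each prior by the joint likelihood of the evidence pattern:
  Raleth: 0.29 × 0.89 × 0.50 × 0.46 = 0.059363
  Mirow disorder: 0.19 × 0.06 × 0.76 × 0.82 = 0.0071045
  Durim's disease: 0.16 × 0.45 × 0.06 × 0.77 = 0.0033264
  Korulosis: 0.36 × 0.49 × 0.17 × 0.31 = 0.0092963
The unnormalized weights sum to 0.07909.
P(Raleth | evidence) = 0.059363 / 0.07909 ≈ 0.751
P(Mirow disorder | evidence) = 0.0071045 / 0.07909 ≈ 0.090
P(Durim's disease | evidence) = 0.0033264 / 0.07909 ≈ 0.042
P(Korulosis | evidence) = 0.0092963 / 0.07909 ≈ 0.118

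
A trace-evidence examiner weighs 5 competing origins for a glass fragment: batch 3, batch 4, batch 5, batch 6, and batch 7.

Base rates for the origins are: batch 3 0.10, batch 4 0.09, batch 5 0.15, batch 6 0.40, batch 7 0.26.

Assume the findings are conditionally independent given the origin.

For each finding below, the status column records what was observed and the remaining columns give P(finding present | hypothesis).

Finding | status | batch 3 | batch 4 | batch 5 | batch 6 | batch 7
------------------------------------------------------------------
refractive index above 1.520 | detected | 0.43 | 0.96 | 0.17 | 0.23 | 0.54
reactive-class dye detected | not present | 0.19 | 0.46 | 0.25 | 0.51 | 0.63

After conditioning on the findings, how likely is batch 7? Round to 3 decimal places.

By Bayes' rule with conditional independence, the unnormalized weight for each hypothesis is prior × ∏ likelihoods (using 1 − P(present | H) for each absent finding):
  batch 3: 0.10 × 0.43 × (1 − 0.19) = 0.03483
  batch 4: 0.09 × 0.96 × (1 − 0.46) = 0.046656
  batch 5: 0.15 × 0.17 × (1 − 0.25) = 0.019125
  batch 6: 0.40 × 0.23 × (1 − 0.51) = 0.04508
  batch 7: 0.26 × 0.54 × (1 − 0.63) = 0.051948
The unnormalized weights sum to 0.19764.
P(batch 7 | evidence) = 0.051948 / 0.19764 ≈ 0.263.

0.263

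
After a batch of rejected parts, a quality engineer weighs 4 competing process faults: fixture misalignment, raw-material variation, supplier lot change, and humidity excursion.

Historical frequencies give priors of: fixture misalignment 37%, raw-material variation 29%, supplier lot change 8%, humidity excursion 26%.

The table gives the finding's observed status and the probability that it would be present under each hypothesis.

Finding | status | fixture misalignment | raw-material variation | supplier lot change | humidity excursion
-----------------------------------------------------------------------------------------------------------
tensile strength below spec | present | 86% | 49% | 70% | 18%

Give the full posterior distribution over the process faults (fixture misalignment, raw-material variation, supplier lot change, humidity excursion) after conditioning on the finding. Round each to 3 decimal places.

Multiply each prior by the likelihood of the finding:
  fixture misalignment: 0.37 × 0.86 = 0.3182
  raw-material variation: 0.29 × 0.49 = 0.1421
  supplier lot change: 0.08 × 0.70 = 0.056
  humidity excursion: 0.26 × 0.18 = 0.0468
The unnormalized weights sum to 0.5631.
P(fixture misalignment | evidence) = 0.3182 / 0.5631 ≈ 0.565
P(raw-material variation | evidence) = 0.1421 / 0.5631 ≈ 0.252
P(supplier lot change | evidence) = 0.056 / 0.5631 ≈ 0.099
P(humidity excursion | evidence) = 0.0468 / 0.5631 ≈ 0.083

0.565, 0.252, 0.099, 0.083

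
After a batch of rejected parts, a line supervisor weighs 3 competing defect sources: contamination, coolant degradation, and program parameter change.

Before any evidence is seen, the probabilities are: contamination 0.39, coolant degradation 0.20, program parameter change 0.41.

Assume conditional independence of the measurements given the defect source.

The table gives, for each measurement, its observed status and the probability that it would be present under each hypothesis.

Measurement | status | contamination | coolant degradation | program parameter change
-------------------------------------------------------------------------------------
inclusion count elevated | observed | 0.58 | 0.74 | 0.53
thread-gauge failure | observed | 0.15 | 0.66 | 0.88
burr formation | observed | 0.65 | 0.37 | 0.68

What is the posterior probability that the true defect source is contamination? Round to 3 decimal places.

0.117

Multiply each prior by the joint likelihood of the measurement pattern:
  contamination: 0.39 × 0.58 × 0.15 × 0.65 = 0.022054
  coolant degradation: 0.20 × 0.74 × 0.66 × 0.37 = 0.036142
  program parameter change: 0.41 × 0.53 × 0.88 × 0.68 = 0.13003
The unnormalized weights sum to 0.18823.
P(contamination | evidence) = 0.022054 / 0.18823 ≈ 0.117.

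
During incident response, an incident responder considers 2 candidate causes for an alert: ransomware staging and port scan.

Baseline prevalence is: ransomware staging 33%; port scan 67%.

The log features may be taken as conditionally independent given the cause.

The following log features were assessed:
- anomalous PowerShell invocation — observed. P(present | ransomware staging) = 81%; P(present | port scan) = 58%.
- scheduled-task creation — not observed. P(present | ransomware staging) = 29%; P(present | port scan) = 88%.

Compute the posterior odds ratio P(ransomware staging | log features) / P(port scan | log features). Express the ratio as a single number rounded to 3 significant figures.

4.07

The normalizing constant cancels in an odds ratio, so compute prior × likelihood for the two hypotheses only (using 1 − P(present | H) for each absent log feature):
  ransomware staging: 0.33 × 0.81 × (1 − 0.29) = 0.18978
  port scan: 0.67 × 0.58 × (1 − 0.88) = 0.046632
Odds(ransomware staging : port scan) = 0.18978 / 0.046632 ≈ 4.07.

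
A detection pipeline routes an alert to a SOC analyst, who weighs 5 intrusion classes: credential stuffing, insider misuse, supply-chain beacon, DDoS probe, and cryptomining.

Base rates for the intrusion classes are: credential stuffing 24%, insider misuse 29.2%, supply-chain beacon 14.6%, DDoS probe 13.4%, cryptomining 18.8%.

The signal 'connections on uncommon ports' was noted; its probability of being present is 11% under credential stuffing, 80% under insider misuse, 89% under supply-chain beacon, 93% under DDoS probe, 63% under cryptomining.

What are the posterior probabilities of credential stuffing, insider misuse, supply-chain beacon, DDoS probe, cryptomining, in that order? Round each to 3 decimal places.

By Bayes' rule, the unnormalized weight for each hypothesis is prior × likelihood:
  credential stuffing: 0.240 × 0.11 = 0.0264
  insider misuse: 0.292 × 0.80 = 0.2336
  supply-chain beacon: 0.146 × 0.89 = 0.12994
  DDoS probe: 0.134 × 0.93 = 0.12462
  cryptomining: 0.188 × 0.63 = 0.11844
The unnormalized weights sum to 0.633.
P(credential stuffing | evidence) = 0.0264 / 0.633 ≈ 0.042
P(insider misuse | evidence) = 0.2336 / 0.633 ≈ 0.369
P(supply-chain beacon | evidence) = 0.12994 / 0.633 ≈ 0.205
P(DDoS probe | evidence) = 0.12462 / 0.633 ≈ 0.197
P(cryptomining | evidence) = 0.11844 / 0.633 ≈ 0.187

0.042, 0.369, 0.205, 0.197, 0.187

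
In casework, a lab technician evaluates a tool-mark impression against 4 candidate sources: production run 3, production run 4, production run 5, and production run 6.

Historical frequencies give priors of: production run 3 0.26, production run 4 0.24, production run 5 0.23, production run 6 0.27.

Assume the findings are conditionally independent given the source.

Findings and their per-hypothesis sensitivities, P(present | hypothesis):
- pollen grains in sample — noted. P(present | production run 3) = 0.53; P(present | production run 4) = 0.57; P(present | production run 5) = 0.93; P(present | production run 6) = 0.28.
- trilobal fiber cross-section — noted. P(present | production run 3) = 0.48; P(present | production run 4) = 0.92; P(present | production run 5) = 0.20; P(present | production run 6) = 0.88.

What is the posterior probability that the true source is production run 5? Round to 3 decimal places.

0.142

Multiply each prior by the joint likelihood of the evidence pattern:
  production run 3: 0.26 × 0.53 × 0.48 = 0.066144
  production run 4: 0.24 × 0.57 × 0.92 = 0.12586
  production run 5: 0.23 × 0.93 × 0.20 = 0.04278
  production run 6: 0.27 × 0.28 × 0.88 = 0.066528
Marginal likelihood of the evidence = 0.30131.
P(production run 5 | evidence) = 0.04278 / 0.30131 ≈ 0.142.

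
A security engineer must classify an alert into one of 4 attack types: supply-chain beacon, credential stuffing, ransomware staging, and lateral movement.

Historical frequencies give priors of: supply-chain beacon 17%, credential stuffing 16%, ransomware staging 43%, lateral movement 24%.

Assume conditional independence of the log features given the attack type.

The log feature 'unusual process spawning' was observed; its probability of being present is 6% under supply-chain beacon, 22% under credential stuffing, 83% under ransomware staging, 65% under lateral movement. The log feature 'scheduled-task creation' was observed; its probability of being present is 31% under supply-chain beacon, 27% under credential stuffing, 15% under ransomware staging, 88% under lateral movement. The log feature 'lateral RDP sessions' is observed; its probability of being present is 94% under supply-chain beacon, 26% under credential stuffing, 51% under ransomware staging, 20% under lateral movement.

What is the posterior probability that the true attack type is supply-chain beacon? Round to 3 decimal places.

0.049

Multiply each prior by the joint likelihood of the log feature pattern:
  supply-chain beacon: 0.17 × 0.06 × 0.31 × 0.94 = 0.0029723
  credential stuffing: 0.16 × 0.22 × 0.27 × 0.26 = 0.002471
  ransomware staging: 0.43 × 0.83 × 0.15 × 0.51 = 0.027303
  lateral movement: 0.24 × 0.65 × 0.88 × 0.20 = 0.027456
Normalizing constant Z = 0.0029723 + 0.002471 + 0.027303 + 0.027456 = 0.060202.
P(supply-chain beacon | evidence) = 0.0029723 / 0.060202 ≈ 0.049.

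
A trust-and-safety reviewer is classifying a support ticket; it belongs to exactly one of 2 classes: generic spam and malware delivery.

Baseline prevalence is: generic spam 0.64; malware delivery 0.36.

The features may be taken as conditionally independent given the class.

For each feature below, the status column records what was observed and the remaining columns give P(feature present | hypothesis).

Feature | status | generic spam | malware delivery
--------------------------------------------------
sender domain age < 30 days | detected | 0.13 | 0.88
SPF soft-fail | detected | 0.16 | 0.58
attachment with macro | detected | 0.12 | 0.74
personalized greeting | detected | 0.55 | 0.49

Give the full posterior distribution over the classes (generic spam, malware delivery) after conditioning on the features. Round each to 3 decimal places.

For each hypothesis, the unnormalized posterior weight is prior × product of the feature likelihoods:
  generic spam: 0.64 × 0.13 × 0.16 × 0.12 × 0.55 = 0.00087859
  malware delivery: 0.36 × 0.88 × 0.58 × 0.74 × 0.49 = 0.066626
Marginal likelihood of the evidence = 0.067504.
P(generic spam | evidence) = 0.00087859 / 0.067504 ≈ 0.013
P(malware delivery | evidence) = 0.066626 / 0.067504 ≈ 0.987

0.013, 0.987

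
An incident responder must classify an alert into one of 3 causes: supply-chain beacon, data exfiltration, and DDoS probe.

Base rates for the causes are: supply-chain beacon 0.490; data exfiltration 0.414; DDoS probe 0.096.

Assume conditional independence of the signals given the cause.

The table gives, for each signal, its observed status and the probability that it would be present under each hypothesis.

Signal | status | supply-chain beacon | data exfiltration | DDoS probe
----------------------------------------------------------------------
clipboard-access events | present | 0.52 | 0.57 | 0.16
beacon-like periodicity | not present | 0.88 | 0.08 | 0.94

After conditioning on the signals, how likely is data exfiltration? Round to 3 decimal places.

0.873

For each hypothesis, the unnormalized posterior weight is prior × product of the signal likelihoods (using 1 − P(present | H) for each absent signal):
  supply-chain beacon: 0.490 × 0.52 × (1 − 0.88) = 0.030576
  data exfiltration: 0.414 × 0.57 × (1 − 0.08) = 0.2171
  DDoS probe: 0.096 × 0.16 × (1 − 0.94) = 0.0009216
Normalizing constant Z = 0.030576 + 0.2171 + 0.0009216 = 0.2486.
P(data exfiltration | evidence) = 0.2171 / 0.2486 ≈ 0.873.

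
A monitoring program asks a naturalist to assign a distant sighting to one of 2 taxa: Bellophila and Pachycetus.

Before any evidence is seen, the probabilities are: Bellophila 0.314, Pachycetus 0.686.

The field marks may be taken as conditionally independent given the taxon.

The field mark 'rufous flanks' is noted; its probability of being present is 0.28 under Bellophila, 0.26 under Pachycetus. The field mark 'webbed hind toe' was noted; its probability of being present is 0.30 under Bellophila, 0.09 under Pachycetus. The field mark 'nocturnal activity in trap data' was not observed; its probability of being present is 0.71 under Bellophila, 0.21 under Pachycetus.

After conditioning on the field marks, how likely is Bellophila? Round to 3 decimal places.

For each hypothesis, the unnormalized posterior weight is prior × product of the field mark likelihoods (using 1 − P(present | H) for each absent field mark):
  Bellophila: 0.314 × 0.28 × 0.30 × (1 − 0.71) = 0.007649
  Pachycetus: 0.686 × 0.26 × 0.09 × (1 − 0.21) = 0.012681
Marginal likelihood of the evidence = 0.02033.
P(Bellophila | evidence) = 0.007649 / 0.02033 ≈ 0.376.

0.376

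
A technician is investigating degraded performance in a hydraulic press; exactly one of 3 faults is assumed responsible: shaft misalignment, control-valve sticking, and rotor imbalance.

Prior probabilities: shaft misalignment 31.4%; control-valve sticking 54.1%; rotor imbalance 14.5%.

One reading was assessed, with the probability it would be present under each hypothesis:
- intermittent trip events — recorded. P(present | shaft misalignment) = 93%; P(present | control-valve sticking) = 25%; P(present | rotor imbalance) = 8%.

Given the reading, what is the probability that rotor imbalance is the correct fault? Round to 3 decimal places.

0.026

By Bayes' rule, the unnormalized weight for each hypothesis is prior × likelihood:
  shaft misalignment: 0.314 × 0.93 = 0.29202
  control-valve sticking: 0.541 × 0.25 = 0.13525
  rotor imbalance: 0.145 × 0.08 = 0.0116
Normalizing constant Z = 0.29202 + 0.13525 + 0.0116 = 0.43887.
P(rotor imbalance | evidence) = 0.0116 / 0.43887 ≈ 0.026.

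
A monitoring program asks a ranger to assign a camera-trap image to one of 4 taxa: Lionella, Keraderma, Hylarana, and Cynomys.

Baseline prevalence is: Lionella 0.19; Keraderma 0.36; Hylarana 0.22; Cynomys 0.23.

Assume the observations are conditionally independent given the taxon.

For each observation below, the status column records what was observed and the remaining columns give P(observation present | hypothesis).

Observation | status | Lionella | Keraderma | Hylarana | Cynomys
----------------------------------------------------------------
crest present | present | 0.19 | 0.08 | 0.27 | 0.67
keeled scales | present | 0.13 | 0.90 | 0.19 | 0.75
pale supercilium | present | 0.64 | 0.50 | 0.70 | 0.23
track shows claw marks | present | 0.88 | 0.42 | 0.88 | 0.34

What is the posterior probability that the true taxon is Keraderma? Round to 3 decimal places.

0.226

By Bayes' rule with conditional independence, the unnormalized weight for each hypothesis is prior × ∏ likelihoods:
  Lionella: 0.19 × 0.19 × 0.13 × 0.64 × 0.88 = 0.0026431
  Keraderma: 0.36 × 0.08 × 0.90 × 0.50 × 0.42 = 0.0054432
  Hylarana: 0.22 × 0.27 × 0.19 × 0.70 × 0.88 = 0.0069522
  Cynomys: 0.23 × 0.67 × 0.75 × 0.23 × 0.34 = 0.009038
Normalizing constant Z = 0.0026431 + 0.0054432 + 0.0069522 + 0.009038 = 0.024076.
P(Keraderma | evidence) = 0.0054432 / 0.024076 ≈ 0.226.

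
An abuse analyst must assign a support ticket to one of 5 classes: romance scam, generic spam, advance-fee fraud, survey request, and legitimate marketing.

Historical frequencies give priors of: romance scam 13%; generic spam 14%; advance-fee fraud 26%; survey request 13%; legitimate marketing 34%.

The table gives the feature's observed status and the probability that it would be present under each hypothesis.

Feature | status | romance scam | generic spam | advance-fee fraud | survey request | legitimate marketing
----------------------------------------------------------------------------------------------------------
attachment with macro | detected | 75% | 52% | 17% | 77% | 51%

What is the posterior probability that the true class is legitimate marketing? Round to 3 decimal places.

Multiply each prior by the likelihood of the feature:
  romance scam: 0.13 × 0.75 = 0.0975
  generic spam: 0.14 × 0.52 = 0.0728
  advance-fee fraud: 0.26 × 0.17 = 0.0442
  survey request: 0.13 × 0.77 = 0.1001
  legitimate marketing: 0.34 × 0.51 = 0.1734
Normalizing constant Z = 0.0975 + 0.0728 + 0.0442 + 0.1001 + 0.1734 = 0.488.
P(legitimate marketing | evidence) = 0.1734 / 0.488 ≈ 0.355.

0.355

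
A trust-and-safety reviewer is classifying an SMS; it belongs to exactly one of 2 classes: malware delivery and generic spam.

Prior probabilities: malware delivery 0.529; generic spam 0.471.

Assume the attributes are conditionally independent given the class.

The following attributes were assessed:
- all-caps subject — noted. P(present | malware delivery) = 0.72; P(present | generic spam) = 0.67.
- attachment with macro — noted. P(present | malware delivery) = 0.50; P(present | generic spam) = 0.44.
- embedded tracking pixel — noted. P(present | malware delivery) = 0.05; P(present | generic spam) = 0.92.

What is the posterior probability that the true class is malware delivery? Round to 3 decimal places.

0.069

By Bayes' rule with conditional independence, the unnormalized weight for each hypothesis is prior × ∏ likelihoods:
  malware delivery: 0.529 × 0.72 × 0.50 × 0.05 = 0.009522
  generic spam: 0.471 × 0.67 × 0.44 × 0.92 = 0.12774
Marginal likelihood of the evidence = 0.13726.
P(malware delivery | evidence) = 0.009522 / 0.13726 ≈ 0.069.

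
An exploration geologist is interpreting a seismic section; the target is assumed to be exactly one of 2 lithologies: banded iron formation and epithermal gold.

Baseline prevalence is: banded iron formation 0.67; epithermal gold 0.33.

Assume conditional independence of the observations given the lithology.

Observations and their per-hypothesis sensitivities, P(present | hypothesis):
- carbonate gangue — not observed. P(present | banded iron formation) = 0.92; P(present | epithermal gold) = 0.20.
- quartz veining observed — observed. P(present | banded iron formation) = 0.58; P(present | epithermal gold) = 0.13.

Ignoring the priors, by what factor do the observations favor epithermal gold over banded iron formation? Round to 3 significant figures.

Joint likelihood of the evidence pattern under each hypothesis (using 1 − P(present | H) for each absent observation):
  epithermal gold: (1 − 0.20) × 0.13 = 0.104
  banded iron formation: (1 − 0.92) × 0.58 = 0.0464
Bayes factor = 0.104 / 0.0464 ≈ 2.24

2.24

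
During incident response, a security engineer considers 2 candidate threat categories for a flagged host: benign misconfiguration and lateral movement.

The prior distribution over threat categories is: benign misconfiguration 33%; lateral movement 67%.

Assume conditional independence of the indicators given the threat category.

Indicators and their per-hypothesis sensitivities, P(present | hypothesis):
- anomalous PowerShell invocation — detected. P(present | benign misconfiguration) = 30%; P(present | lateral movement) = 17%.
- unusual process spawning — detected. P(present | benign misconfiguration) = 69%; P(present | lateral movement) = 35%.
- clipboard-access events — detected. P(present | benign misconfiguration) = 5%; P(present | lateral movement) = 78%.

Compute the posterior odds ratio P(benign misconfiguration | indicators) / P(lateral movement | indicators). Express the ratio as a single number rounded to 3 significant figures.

The normalizing constant cancels in an odds ratio, so compute prior × likelihood for the two hypotheses only:
  benign misconfiguration: 0.33 × 0.30 × 0.69 × 0.05 = 0.0034155
  lateral movement: 0.67 × 0.17 × 0.35 × 0.78 = 0.031095
Posterior odds = 0.0034155 / 0.031095 ≈ 0.110.

0.110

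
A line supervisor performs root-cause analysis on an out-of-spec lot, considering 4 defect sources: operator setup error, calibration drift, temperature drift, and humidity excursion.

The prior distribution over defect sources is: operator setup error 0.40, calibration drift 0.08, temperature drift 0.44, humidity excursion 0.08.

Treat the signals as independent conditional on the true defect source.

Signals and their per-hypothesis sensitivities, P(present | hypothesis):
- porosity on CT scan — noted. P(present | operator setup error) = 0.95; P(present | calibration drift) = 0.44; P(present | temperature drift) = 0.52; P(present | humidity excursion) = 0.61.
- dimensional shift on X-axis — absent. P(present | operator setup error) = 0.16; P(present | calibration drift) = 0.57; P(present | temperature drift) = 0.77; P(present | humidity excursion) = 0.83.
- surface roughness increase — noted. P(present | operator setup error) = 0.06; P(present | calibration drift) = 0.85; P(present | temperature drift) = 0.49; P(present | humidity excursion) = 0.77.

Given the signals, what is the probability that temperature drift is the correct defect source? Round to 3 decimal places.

0.402

Multiply each prior by the joint likelihood of the signal pattern (using 1 − P(present | H) for each absent signal):
  operator setup error: 0.40 × 0.95 × (1 − 0.16) × 0.06 = 0.019152
  calibration drift: 0.08 × 0.44 × (1 − 0.57) × 0.85 = 0.012866
  temperature drift: 0.44 × 0.52 × (1 − 0.77) × 0.49 = 0.025786
  humidity excursion: 0.08 × 0.61 × (1 − 0.83) × 0.77 = 0.0063879
Normalizing constant Z = 0.019152 + 0.012866 + 0.025786 + 0.0063879 = 0.064191.
P(temperature drift | evidence) = 0.025786 / 0.064191 ≈ 0.402.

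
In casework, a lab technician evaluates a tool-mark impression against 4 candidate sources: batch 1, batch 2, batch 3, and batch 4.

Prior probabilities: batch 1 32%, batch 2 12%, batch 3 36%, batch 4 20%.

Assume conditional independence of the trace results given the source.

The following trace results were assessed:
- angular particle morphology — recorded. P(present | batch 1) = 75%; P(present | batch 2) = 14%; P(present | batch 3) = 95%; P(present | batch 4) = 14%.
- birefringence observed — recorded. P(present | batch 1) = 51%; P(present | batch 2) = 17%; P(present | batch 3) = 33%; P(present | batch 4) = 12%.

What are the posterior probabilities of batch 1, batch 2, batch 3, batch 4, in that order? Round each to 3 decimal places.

0.507, 0.012, 0.467, 0.014

For each hypothesis, the unnormalized posterior weight is prior × product of the trace result likelihoods:
  batch 1: 0.32 × 0.75 × 0.51 = 0.1224
  batch 2: 0.12 × 0.14 × 0.17 = 0.002856
  batch 3: 0.36 × 0.95 × 0.33 = 0.11286
  batch 4: 0.20 × 0.14 × 0.12 = 0.00336
Marginal likelihood of the evidence = 0.24148.
P(batch 1 | evidence) = 0.1224 / 0.24148 ≈ 0.507
P(batch 2 | evidence) = 0.002856 / 0.24148 ≈ 0.012
P(batch 3 | evidence) = 0.11286 / 0.24148 ≈ 0.467
P(batch 4 | evidence) = 0.00336 / 0.24148 ≈ 0.014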